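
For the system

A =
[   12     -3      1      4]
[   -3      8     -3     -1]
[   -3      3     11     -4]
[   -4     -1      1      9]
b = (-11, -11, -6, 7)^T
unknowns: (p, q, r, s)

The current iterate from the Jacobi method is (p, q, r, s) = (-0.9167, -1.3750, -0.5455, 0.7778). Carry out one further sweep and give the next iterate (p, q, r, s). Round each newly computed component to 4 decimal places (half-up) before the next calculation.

One sweep:
  p = (-11 - (-3)·-1.3750 - (1)·-0.5455 - (4)·0.7778) / (12) = -1.4742
  q = (-11 - (-3)·-0.9167 - (-3)·-0.5455 - (-1)·0.7778) / (8) = -1.8261
  r = (-6 - (-3)·-0.9167 - (3)·-1.3750 - (-4)·0.7778) / (11) = -0.1376
  s = (7 - (-4)·-0.9167 - (-1)·-1.3750 - (1)·-0.5455) / (9) = 0.2782

(-1.4742, -1.8261, -0.1376, 0.2782)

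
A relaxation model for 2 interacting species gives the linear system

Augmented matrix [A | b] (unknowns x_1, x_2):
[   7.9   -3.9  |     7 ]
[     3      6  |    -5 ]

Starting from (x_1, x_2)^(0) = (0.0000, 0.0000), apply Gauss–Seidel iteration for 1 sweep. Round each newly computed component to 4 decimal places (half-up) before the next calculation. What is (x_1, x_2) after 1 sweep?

Iteration 1:
  x_1 = (7 - (-3.9)·0.0000) / (7.9) = 0.8861
  x_2 = (-5 - (3)·0.8861) / (6) = -1.2764

(0.8861, -1.2764)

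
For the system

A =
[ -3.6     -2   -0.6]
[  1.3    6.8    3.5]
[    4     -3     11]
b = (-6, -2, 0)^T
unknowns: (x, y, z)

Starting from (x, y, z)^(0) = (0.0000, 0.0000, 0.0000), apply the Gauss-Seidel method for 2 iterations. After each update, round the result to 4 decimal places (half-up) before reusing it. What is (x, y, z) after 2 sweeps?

(2.1360, -0.3045, -0.8598)

Iteration 1:
  x = (-6 - (-2)·0.0000 - (-0.6)·0.0000) / (-3.6) = 1.6667
  y = (-2 - (1.3)·1.6667 - (3.5)·0.0000) / (6.8) = -0.6128
  z = (0 - (4)·1.6667 - (-3)·-0.6128) / (11) = -0.7732
Iteration 2:
  x = (-6 - (-2)·-0.6128 - (-0.6)·-0.7732) / (-3.6) = 2.1360
  y = (-2 - (1.3)·2.1360 - (3.5)·-0.7732) / (6.8) = -0.3045
  z = (0 - (4)·2.1360 - (-3)·-0.3045) / (11) = -0.8598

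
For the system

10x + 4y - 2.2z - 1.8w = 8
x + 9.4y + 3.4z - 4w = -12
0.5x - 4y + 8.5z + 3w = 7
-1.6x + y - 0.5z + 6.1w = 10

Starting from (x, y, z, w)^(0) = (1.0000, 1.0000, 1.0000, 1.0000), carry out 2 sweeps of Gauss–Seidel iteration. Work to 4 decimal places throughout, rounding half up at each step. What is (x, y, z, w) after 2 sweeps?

(1.6464, -0.5131, -0.2371, 2.1359)

Iteration 1:
  x = (8 - (4)·1.0000 - (-2.2)·1.0000 - (-1.8)·1.0000) / (10) = 0.8000
  y = (-12 - (1)·0.8000 - (3.4)·1.0000 - (-4)·1.0000) / (9.4) = -1.2979
  z = (7 - (0.5)·0.8000 - (-4)·-1.2979 - (3)·1.0000) / (8.5) = -0.1872
  w = (10 - (-1.6)·0.8000 - (1)·-1.2979 - (-0.5)·-0.1872) / (6.1) = 2.0466
Iteration 2:
  x = (8 - (4)·-1.2979 - (-2.2)·-0.1872 - (-1.8)·2.0466) / (10) = 1.6464
  y = (-12 - (1)·1.6464 - (3.4)·-0.1872 - (-4)·2.0466) / (9.4) = -0.5131
  z = (7 - (0.5)·1.6464 - (-4)·-0.5131 - (3)·2.0466) / (8.5) = -0.2371
  w = (10 - (-1.6)·1.6464 - (1)·-0.5131 - (-0.5)·-0.2371) / (6.1) = 2.1359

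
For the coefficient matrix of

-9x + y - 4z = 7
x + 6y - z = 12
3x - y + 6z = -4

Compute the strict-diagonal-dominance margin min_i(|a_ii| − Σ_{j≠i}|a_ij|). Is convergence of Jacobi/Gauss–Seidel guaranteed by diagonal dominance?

2

row 1: |-9| − (1+4) = 4
row 2: |6| − (1+1) = 4
row 3: |6| − (3+1) = 2
minimum over rows = 2 → strictly diagonally dominant (convergence guaranteed)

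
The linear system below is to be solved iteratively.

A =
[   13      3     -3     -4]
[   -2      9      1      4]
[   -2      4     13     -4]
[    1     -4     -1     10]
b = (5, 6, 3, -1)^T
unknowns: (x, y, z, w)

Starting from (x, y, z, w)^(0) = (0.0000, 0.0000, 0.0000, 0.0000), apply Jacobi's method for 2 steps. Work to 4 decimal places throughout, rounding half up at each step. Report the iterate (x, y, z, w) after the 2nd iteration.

(0.2533, 0.7709, 0.0540, 0.1513)

Iteration 1:
  x = (5 - (3)·0.0000 - (-3)·0.0000 - (-4)·0.0000) / (13) = 0.3846
  y = (6 - (-2)·0.0000 - (1)·0.0000 - (4)·0.0000) / (9) = 0.6667
  z = (3 - (-2)·0.0000 - (4)·0.0000 - (-4)·0.0000) / (13) = 0.2308
  w = (-1 - (1)·0.0000 - (-4)·0.0000 - (-1)·0.0000) / (10) = -0.1000
Iteration 2:
  x = (5 - (3)·0.6667 - (-3)·0.2308 - (-4)·-0.1000) / (13) = 0.2533
  y = (6 - (-2)·0.3846 - (1)·0.2308 - (4)·-0.1000) / (9) = 0.7709
  z = (3 - (-2)·0.3846 - (4)·0.6667 - (-4)·-0.1000) / (13) = 0.0540
  w = (-1 - (1)·0.3846 - (-4)·0.6667 - (-1)·0.2308) / (10) = 0.1513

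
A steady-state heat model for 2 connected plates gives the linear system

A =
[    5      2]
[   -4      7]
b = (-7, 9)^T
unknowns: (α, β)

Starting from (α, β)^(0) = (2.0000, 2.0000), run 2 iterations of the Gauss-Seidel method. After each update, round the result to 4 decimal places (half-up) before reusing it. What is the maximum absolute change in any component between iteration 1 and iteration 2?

0.7886

Iteration 1:
  α = (-7 - (2)·2.0000) / (5) = -2.2000
  β = (9 - (-4)·-2.2000) / (7) = 0.0286
Iteration 2:
  α = (-7 - (2)·0.0286) / (5) = -1.4114
  β = (9 - (-4)·-1.4114) / (7) = 0.4792
Change: (0.7886, 0.4506) → max |·| = 0.7886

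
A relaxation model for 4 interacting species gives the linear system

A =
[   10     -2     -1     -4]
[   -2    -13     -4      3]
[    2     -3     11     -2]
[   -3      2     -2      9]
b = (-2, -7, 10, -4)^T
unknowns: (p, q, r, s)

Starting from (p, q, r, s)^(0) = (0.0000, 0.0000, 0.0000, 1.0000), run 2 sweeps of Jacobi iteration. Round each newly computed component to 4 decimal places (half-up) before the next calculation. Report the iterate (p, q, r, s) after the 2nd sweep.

Iteration 1:
  p = (-2 - (-2)·0.0000 - (-1)·0.0000 - (-4)·1.0000) / (10) = 0.2000
  q = (-7 - (-2)·0.0000 - (-4)·0.0000 - (3)·1.0000) / (-13) = 0.7692
  r = (10 - (2)·0.0000 - (-3)·0.0000 - (-2)·1.0000) / (11) = 1.0909
  s = (-4 - (-3)·0.0000 - (2)·0.0000 - (-2)·0.0000) / (9) = -0.4444
Iteration 2:
  p = (-2 - (-2)·0.7692 - (-1)·1.0909 - (-4)·-0.4444) / (10) = -0.1148
  q = (-7 - (-2)·0.2000 - (-4)·1.0909 - (3)·-0.4444) / (-13) = 0.0695
  r = (10 - (2)·0.2000 - (-3)·0.7692 - (-2)·-0.4444) / (11) = 1.0017
  s = (-4 - (-3)·0.2000 - (2)·0.7692 - (-2)·1.0909) / (9) = -0.3063

(-0.1148, 0.0695, 1.0017, -0.3063)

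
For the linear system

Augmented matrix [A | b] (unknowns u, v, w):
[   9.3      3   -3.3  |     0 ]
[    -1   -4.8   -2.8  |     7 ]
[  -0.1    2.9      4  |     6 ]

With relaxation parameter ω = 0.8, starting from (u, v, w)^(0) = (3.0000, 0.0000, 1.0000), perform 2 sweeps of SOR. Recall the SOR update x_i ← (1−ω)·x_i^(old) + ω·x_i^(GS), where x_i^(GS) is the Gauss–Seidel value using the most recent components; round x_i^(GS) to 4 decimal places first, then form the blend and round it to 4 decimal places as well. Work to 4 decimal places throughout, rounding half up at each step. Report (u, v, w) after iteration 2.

Iteration 1:
  u: GS value = (0 - (3)·0.0000 - (-3.3)·1.0000) / (9.3) = 0.3548;  u ← (1−ω)·3.0000 + ω·0.3548 = 0.8838
  v: GS value = (7 - (-1)·0.8838 - (-2.8)·1.0000) / (-4.8) = -2.2258;  v ← (1−ω)·0.0000 + ω·-2.2258 = -1.7806
  w: GS value = (6 - (-0.1)·0.8838 - (2.9)·-1.7806) / (4) = 2.8130;  w ← (1−ω)·1.0000 + ω·2.8130 = 2.4504
Iteration 2:
  u: GS value = (0 - (3)·-1.7806 - (-3.3)·2.4504) / (9.3) = 1.4439;  u ← (1−ω)·0.8838 + ω·1.4439 = 1.3319
  v: GS value = (7 - (-1)·1.3319 - (-2.8)·2.4504) / (-4.8) = -3.1652;  v ← (1−ω)·-1.7806 + ω·-3.1652 = -2.8883
  w: GS value = (6 - (-0.1)·1.3319 - (2.9)·-2.8883) / (4) = 3.6273;  w ← (1−ω)·2.4504 + ω·3.6273 = 3.3919

(1.3319, -2.8883, 3.3919)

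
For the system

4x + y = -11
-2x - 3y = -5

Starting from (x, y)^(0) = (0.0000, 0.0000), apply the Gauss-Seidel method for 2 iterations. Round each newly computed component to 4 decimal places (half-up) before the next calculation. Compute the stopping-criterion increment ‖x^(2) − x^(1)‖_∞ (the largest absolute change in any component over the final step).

Iteration 1:
  x = (-11 - (1)·0.0000) / (4) = -2.7500
  y = (-5 - (-2)·-2.7500) / (-3) = 3.5000
Iteration 2:
  x = (-11 - (1)·3.5000) / (4) = -3.6250
  y = (-5 - (-2)·-3.6250) / (-3) = 4.0833
Change: (-0.8750, 0.5833) → max |·| = 0.8750

0.8750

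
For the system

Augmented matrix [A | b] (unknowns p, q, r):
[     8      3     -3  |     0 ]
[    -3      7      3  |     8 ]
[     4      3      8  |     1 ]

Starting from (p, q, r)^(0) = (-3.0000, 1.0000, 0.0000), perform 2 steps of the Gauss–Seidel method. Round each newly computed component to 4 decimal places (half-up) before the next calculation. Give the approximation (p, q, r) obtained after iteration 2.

(-0.3892, 1.0000, -0.0554)

Iteration 1:
  p = (0 - (3)·1.0000 - (-3)·0.0000) / (8) = -0.3750
  q = (8 - (-3)·-0.3750 - (3)·0.0000) / (7) = 0.9821
  r = (1 - (4)·-0.3750 - (3)·0.9821) / (8) = -0.0558
Iteration 2:
  p = (0 - (3)·0.9821 - (-3)·-0.0558) / (8) = -0.3892
  q = (8 - (-3)·-0.3892 - (3)·-0.0558) / (7) = 1.0000
  r = (1 - (4)·-0.3892 - (3)·1.0000) / (8) = -0.0554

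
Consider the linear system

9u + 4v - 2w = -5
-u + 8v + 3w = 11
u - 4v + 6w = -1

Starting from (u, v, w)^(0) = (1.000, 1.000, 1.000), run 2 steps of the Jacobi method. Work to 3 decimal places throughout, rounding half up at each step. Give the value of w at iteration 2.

0.713

Iteration 1:
  u = (-5 - (4)·1.000 - (-2)·1.000) / (9) = -0.778
  v = (11 - (-1)·1.000 - (3)·1.000) / (8) = 1.125
  w = (-1 - (1)·1.000 - (-4)·1.000) / (6) = 0.333
Iteration 2:
  u = (-5 - (4)·1.125 - (-2)·0.333) / (9) = -0.982
  v = (11 - (-1)·-0.778 - (3)·0.333) / (8) = 1.153
  w = (-1 - (1)·-0.778 - (-4)·1.125) / (6) = 0.713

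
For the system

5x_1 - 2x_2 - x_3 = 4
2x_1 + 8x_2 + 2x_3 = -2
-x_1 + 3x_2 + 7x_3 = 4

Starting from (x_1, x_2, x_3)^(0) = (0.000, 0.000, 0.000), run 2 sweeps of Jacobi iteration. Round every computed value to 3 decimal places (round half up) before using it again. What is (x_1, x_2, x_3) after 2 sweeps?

Iteration 1:
  x_1 = (4 - (-2)·0.000 - (-1)·0.000) / (5) = 0.800
  x_2 = (-2 - (2)·0.000 - (2)·0.000) / (8) = -0.250
  x_3 = (4 - (-1)·0.000 - (3)·0.000) / (7) = 0.571
Iteration 2:
  x_1 = (4 - (-2)·-0.250 - (-1)·0.571) / (5) = 0.814
  x_2 = (-2 - (2)·0.800 - (2)·0.571) / (8) = -0.593
  x_3 = (4 - (-1)·0.800 - (3)·-0.250) / (7) = 0.793

(0.814, -0.593, 0.793)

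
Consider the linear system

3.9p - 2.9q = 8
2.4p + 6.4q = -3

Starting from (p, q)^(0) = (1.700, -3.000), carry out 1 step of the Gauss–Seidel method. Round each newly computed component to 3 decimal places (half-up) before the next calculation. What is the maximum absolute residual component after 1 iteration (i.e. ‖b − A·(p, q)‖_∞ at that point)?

7.532

Iteration 1:
  p = (8 - (-2.9)·-3.000) / (3.9) = -0.179
  q = (-3 - (2.4)·-0.179) / (6.4) = -0.402
Residual b − A·x = (7.532, 0.002); ∞-norm = 7.532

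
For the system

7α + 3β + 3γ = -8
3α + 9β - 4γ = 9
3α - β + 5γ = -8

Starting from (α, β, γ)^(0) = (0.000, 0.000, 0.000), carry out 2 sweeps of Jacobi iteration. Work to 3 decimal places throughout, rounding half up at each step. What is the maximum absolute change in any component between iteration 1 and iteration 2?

Iteration 1:
  α = (-8 - (3)·0.000 - (3)·0.000) / (7) = -1.143
  β = (9 - (3)·0.000 - (-4)·0.000) / (9) = 1.000
  γ = (-8 - (3)·0.000 - (-1)·0.000) / (5) = -1.600
Iteration 2:
  α = (-8 - (3)·1.000 - (3)·-1.600) / (7) = -0.886
  β = (9 - (3)·-1.143 - (-4)·-1.600) / (9) = 0.670
  γ = (-8 - (3)·-1.143 - (-1)·1.000) / (5) = -0.714
Change: (0.257, -0.330, 0.886) → max |·| = 0.886

0.886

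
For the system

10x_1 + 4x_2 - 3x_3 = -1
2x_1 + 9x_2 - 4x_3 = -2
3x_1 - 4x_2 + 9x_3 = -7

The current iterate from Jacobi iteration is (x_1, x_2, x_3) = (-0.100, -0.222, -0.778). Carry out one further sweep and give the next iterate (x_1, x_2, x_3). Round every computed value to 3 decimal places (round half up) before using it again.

(-0.245, -0.546, -0.843)

One sweep:
  x_1 = (-1 - (4)·-0.222 - (-3)·-0.778) / (10) = -0.245
  x_2 = (-2 - (2)·-0.100 - (-4)·-0.778) / (9) = -0.546
  x_3 = (-7 - (3)·-0.100 - (-4)·-0.222) / (9) = -0.843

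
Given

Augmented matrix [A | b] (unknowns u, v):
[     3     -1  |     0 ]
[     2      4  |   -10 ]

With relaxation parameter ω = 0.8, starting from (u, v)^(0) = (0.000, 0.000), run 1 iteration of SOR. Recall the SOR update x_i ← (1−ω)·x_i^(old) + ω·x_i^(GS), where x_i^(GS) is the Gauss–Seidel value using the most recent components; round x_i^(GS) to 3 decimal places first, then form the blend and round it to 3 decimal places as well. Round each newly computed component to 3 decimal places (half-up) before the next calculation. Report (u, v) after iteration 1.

Iteration 1:
  u: GS value = (0 - (-1)·0.000) / (3) = 0.000;  u ← (1−ω)·0.000 + ω·0.000 = 0.000
  v: GS value = (-10 - (2)·0.000) / (4) = -2.500;  v ← (1−ω)·0.000 + ω·-2.500 = -2.000

(0.000, -2.000)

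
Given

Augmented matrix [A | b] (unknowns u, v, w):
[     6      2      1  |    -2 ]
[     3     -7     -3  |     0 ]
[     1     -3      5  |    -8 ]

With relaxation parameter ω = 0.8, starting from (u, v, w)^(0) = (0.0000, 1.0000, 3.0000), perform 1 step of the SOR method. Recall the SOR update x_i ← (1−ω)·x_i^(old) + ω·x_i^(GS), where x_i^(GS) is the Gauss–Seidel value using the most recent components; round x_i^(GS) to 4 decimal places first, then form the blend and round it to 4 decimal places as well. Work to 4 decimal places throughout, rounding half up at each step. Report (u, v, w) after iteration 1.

(-0.9334, -1.1486, -1.0820)

Iteration 1:
  u: GS value = (-2 - (2)·1.0000 - (1)·3.0000) / (6) = -1.1667;  u ← (1−ω)·0.0000 + ω·-1.1667 = -0.9334
  v: GS value = (0 - (3)·-0.9334 - (-3)·3.0000) / (-7) = -1.6857;  v ← (1−ω)·1.0000 + ω·-1.6857 = -1.1486
  w: GS value = (-8 - (1)·-0.9334 - (-3)·-1.1486) / (5) = -2.1025;  w ← (1−ω)·3.0000 + ω·-2.1025 = -1.0820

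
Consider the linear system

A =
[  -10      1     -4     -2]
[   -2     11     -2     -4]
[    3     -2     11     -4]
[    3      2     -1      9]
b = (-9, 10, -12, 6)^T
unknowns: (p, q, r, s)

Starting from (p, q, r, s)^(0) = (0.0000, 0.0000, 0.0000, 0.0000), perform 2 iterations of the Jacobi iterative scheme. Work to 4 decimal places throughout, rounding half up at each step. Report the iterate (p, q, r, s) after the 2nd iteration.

Iteration 1:
  p = (-9 - (1)·0.0000 - (-4)·0.0000 - (-2)·0.0000) / (-10) = 0.9000
  q = (10 - (-2)·0.0000 - (-2)·0.0000 - (-4)·0.0000) / (11) = 0.9091
  r = (-12 - (3)·0.0000 - (-2)·0.0000 - (-4)·0.0000) / (11) = -1.0909
  s = (6 - (3)·0.0000 - (2)·0.0000 - (-1)·0.0000) / (9) = 0.6667
Iteration 2:
  p = (-9 - (1)·0.9091 - (-4)·-1.0909 - (-2)·0.6667) / (-10) = 1.2939
  q = (10 - (-2)·0.9000 - (-2)·-1.0909 - (-4)·0.6667) / (11) = 1.1168
  r = (-12 - (3)·0.9000 - (-2)·0.9091 - (-4)·0.6667) / (11) = -0.9286
  s = (6 - (3)·0.9000 - (2)·0.9091 - (-1)·-1.0909) / (9) = 0.0434

(1.2939, 1.1168, -0.9286, 0.0434)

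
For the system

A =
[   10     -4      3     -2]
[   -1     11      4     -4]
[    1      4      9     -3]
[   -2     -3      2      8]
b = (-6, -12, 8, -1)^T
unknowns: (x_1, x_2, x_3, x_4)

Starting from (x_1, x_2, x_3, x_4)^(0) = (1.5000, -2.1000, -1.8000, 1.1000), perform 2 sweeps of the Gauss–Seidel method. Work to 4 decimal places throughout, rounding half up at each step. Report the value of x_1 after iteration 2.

-1.1868

Iteration 1:
  x_1 = (-6 - (-4)·-2.1000 - (3)·-1.8000 - (-2)·1.1000) / (10) = -0.6800
  x_2 = (-12 - (-1)·-0.6800 - (4)·-1.8000 - (-4)·1.1000) / (11) = -0.0982
  x_3 = (8 - (1)·-0.6800 - (4)·-0.0982 - (-3)·1.1000) / (9) = 1.3748
  x_4 = (-1 - (-2)·-0.6800 - (-3)·-0.0982 - (2)·1.3748) / (8) = -0.6755
Iteration 2:
  x_1 = (-6 - (-4)·-0.0982 - (3)·1.3748 - (-2)·-0.6755) / (10) = -1.1868
  x_2 = (-12 - (-1)·-1.1868 - (4)·1.3748 - (-4)·-0.6755) / (11) = -1.9444
  x_3 = (8 - (1)·-1.1868 - (4)·-1.9444 - (-3)·-0.6755) / (9) = 1.6598
  x_4 = (-1 - (-2)·-1.1868 - (-3)·-1.9444 - (2)·1.6598) / (8) = -1.5658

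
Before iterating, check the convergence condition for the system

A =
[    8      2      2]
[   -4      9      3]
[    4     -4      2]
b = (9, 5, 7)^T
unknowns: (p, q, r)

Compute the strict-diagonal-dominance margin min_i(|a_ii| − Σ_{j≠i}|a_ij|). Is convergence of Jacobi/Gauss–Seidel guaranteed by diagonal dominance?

row 1: |8| − (2+2) = 4
row 2: |9| − (4+3) = 2
row 3: |2| − (4+4) = -6
minimum over rows = -6 → not strictly diagonally dominant

-6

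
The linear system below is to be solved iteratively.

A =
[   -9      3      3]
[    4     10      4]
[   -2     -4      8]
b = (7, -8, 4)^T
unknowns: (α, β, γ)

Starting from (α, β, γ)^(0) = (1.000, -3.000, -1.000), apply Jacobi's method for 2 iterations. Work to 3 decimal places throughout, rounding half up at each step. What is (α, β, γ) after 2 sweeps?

(-1.294, 0.344, -0.428)

Iteration 1:
  α = (7 - (3)·-3.000 - (3)·-1.000) / (-9) = -2.111
  β = (-8 - (4)·1.000 - (4)·-1.000) / (10) = -0.800
  γ = (4 - (-2)·1.000 - (-4)·-3.000) / (8) = -0.750
Iteration 2:
  α = (7 - (3)·-0.800 - (3)·-0.750) / (-9) = -1.294
  β = (-8 - (4)·-2.111 - (4)·-0.750) / (10) = 0.344
  γ = (4 - (-2)·-2.111 - (-4)·-0.800) / (8) = -0.428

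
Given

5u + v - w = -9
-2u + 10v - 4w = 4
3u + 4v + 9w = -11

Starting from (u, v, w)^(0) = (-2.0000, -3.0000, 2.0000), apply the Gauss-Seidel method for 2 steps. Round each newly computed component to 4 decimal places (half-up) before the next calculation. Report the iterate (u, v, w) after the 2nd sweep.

Iteration 1:
  u = (-9 - (1)·-3.0000 - (-1)·2.0000) / (5) = -0.8000
  v = (4 - (-2)·-0.8000 - (-4)·2.0000) / (10) = 1.0400
  w = (-11 - (3)·-0.8000 - (4)·1.0400) / (9) = -1.4178
Iteration 2:
  u = (-9 - (1)·1.0400 - (-1)·-1.4178) / (5) = -2.2916
  v = (4 - (-2)·-2.2916 - (-4)·-1.4178) / (10) = -0.6254
  w = (-11 - (3)·-2.2916 - (4)·-0.6254) / (9) = -0.1804

(-2.2916, -0.6254, -0.1804)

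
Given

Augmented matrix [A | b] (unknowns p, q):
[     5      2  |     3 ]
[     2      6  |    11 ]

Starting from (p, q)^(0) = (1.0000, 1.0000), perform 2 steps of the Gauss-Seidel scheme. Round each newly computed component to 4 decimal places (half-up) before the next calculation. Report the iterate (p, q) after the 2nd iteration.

(-0.1067, 1.8689)

Iteration 1:
  p = (3 - (2)·1.0000) / (5) = 0.2000
  q = (11 - (2)·0.2000) / (6) = 1.7667
Iteration 2:
  p = (3 - (2)·1.7667) / (5) = -0.1067
  q = (11 - (2)·-0.1067) / (6) = 1.8689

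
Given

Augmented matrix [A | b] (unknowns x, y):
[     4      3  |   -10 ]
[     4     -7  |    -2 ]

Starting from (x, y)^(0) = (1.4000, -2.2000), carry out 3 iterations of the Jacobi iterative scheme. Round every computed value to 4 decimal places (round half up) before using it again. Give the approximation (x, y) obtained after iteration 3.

Iteration 1:
  x = (-10 - (3)·-2.2000) / (4) = -0.8500
  y = (-2 - (4)·1.4000) / (-7) = 1.0857
Iteration 2:
  x = (-10 - (3)·1.0857) / (4) = -3.3143
  y = (-2 - (4)·-0.8500) / (-7) = -0.2000
Iteration 3:
  x = (-10 - (3)·-0.2000) / (4) = -2.3500
  y = (-2 - (4)·-3.3143) / (-7) = -1.6082

(-2.3500, -1.6082)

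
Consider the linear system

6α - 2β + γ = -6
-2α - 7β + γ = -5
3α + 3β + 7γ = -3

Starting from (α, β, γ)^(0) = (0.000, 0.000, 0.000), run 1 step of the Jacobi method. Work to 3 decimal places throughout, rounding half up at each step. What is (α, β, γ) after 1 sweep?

Iteration 1:
  α = (-6 - (-2)·0.000 - (1)·0.000) / (6) = -1.000
  β = (-5 - (-2)·0.000 - (1)·0.000) / (-7) = 0.714
  γ = (-3 - (3)·0.000 - (3)·0.000) / (7) = -0.429

(-1.000, 0.714, -0.429)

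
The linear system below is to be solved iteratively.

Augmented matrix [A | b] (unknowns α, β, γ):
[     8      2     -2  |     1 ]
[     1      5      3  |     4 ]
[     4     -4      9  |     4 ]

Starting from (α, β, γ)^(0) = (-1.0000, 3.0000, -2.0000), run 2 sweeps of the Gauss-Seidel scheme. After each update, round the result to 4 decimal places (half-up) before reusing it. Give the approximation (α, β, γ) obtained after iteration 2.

Iteration 1:
  α = (1 - (2)·3.0000 - (-2)·-2.0000) / (8) = -1.1250
  β = (4 - (1)·-1.1250 - (3)·-2.0000) / (5) = 2.2250
  γ = (4 - (4)·-1.1250 - (-4)·2.2250) / (9) = 1.9333
Iteration 2:
  α = (1 - (2)·2.2250 - (-2)·1.9333) / (8) = 0.0521
  β = (4 - (1)·0.0521 - (3)·1.9333) / (5) = -0.3704
  γ = (4 - (4)·0.0521 - (-4)·-0.3704) / (9) = 0.2567

(0.0521, -0.3704, 0.2567)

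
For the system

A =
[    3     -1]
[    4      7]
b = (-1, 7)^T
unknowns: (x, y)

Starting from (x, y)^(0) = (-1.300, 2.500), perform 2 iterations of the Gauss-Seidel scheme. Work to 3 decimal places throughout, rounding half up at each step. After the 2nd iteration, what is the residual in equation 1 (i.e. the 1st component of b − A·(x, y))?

Iteration 1:
  x = (-1 - (-1)·2.500) / (3) = 0.500
  y = (7 - (4)·0.500) / (7) = 0.714
Iteration 2:
  x = (-1 - (-1)·0.714) / (3) = -0.095
  y = (7 - (4)·-0.095) / (7) = 1.054
Residual b − A·x = (0.339, 0.002)

0.339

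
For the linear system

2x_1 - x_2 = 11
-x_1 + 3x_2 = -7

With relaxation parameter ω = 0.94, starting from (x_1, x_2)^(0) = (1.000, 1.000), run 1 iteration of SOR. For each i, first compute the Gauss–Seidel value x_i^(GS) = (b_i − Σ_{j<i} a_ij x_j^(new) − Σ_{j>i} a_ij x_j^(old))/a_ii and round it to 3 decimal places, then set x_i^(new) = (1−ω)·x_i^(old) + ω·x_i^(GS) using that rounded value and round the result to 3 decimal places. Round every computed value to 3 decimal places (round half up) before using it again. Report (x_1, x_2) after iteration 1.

(5.700, -0.347)

Iteration 1:
  x_1: GS value = (11 - (-1)·1.000) / (2) = 6.000;  x_1 ← (1−ω)·1.000 + ω·6.000 = 5.700
  x_2: GS value = (-7 - (-1)·5.700) / (3) = -0.433;  x_2 ← (1−ω)·1.000 + ω·-0.433 = -0.347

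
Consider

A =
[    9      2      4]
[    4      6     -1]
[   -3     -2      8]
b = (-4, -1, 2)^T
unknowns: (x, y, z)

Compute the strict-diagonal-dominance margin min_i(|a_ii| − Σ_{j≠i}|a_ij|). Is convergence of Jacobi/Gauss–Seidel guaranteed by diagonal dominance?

1

row 1: |9| − (2+4) = 3
row 2: |6| − (4+1) = 1
row 3: |8| − (3+2) = 3
minimum over rows = 1 → strictly diagonally dominant (convergence guaranteed)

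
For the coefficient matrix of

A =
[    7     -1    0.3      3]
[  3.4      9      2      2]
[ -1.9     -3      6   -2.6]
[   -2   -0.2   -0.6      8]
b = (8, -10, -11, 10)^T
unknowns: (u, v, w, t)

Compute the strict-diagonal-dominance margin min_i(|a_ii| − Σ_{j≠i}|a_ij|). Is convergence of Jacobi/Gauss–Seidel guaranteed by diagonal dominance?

row 1: |7| − (1+0.3+3) = 2.7
row 2: |9| − (3.4+2+2) = 1.6
row 3: |6| − (1.9+3+2.6) = -1.5
row 4: |8| − (2+0.2+0.6) = 5.2
minimum over rows = -1.5 → not strictly diagonally dominant

-1.5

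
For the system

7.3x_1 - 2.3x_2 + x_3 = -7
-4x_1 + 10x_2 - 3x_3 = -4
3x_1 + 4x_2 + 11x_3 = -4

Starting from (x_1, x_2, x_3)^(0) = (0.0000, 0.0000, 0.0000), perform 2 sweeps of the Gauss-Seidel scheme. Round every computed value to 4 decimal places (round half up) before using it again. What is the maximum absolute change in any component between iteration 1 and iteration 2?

0.2719

Iteration 1:
  x_1 = (-7 - (-2.3)·0.0000 - (1)·0.0000) / (7.3) = -0.9589
  x_2 = (-4 - (-4)·-0.9589 - (-3)·0.0000) / (10) = -0.7836
  x_3 = (-4 - (3)·-0.9589 - (4)·-0.7836) / (11) = 0.1828
Iteration 2:
  x_1 = (-7 - (-2.3)·-0.7836 - (1)·0.1828) / (7.3) = -1.2308
  x_2 = (-4 - (-4)·-1.2308 - (-3)·0.1828) / (10) = -0.8375
  x_3 = (-4 - (3)·-1.2308 - (4)·-0.8375) / (11) = 0.2766
Change: (-0.2719, -0.0539, 0.0938) → max |·| = 0.2719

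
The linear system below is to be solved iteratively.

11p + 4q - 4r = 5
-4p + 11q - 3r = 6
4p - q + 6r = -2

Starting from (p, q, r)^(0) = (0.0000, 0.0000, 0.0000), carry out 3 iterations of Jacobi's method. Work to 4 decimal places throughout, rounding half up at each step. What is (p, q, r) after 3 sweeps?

(0.0308, 0.4458, -0.3200)

Iteration 1:
  p = (5 - (4)·0.0000 - (-4)·0.0000) / (11) = 0.4545
  q = (6 - (-4)·0.0000 - (-3)·0.0000) / (11) = 0.5455
  r = (-2 - (4)·0.0000 - (-1)·0.0000) / (6) = -0.3333
Iteration 2:
  p = (5 - (4)·0.5455 - (-4)·-0.3333) / (11) = 0.1350
  q = (6 - (-4)·0.4545 - (-3)·-0.3333) / (11) = 0.6198
  r = (-2 - (4)·0.4545 - (-1)·0.5455) / (6) = -0.5454
Iteration 3:
  p = (5 - (4)·0.6198 - (-4)·-0.5454) / (11) = 0.0308
  q = (6 - (-4)·0.1350 - (-3)·-0.5454) / (11) = 0.4458
  r = (-2 - (4)·0.1350 - (-1)·0.6198) / (6) = -0.3200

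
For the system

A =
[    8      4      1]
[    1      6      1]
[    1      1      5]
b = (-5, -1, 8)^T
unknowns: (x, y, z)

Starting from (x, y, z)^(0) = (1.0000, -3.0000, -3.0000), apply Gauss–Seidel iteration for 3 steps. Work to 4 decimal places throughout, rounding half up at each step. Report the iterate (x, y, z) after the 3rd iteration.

Iteration 1:
  x = (-5 - (4)·-3.0000 - (1)·-3.0000) / (8) = 1.2500
  y = (-1 - (1)·1.2500 - (1)·-3.0000) / (6) = 0.1250
  z = (8 - (1)·1.2500 - (1)·0.1250) / (5) = 1.3250
Iteration 2:
  x = (-5 - (4)·0.1250 - (1)·1.3250) / (8) = -0.8531
  y = (-1 - (1)·-0.8531 - (1)·1.3250) / (6) = -0.2453
  z = (8 - (1)·-0.8531 - (1)·-0.2453) / (5) = 1.8197
Iteration 3:
  x = (-5 - (4)·-0.2453 - (1)·1.8197) / (8) = -0.7298
  y = (-1 - (1)·-0.7298 - (1)·1.8197) / (6) = -0.3483
  z = (8 - (1)·-0.7298 - (1)·-0.3483) / (5) = 1.8156

(-0.7298, -0.3483, 1.8156)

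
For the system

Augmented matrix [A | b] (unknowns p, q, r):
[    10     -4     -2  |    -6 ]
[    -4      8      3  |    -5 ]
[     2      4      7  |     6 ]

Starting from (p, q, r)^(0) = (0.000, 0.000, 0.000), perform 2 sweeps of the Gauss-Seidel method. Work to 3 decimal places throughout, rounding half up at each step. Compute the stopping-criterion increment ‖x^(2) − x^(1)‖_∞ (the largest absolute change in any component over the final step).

Iteration 1:
  p = (-6 - (-4)·0.000 - (-2)·0.000) / (10) = -0.600
  q = (-5 - (-4)·-0.600 - (3)·0.000) / (8) = -0.925
  r = (6 - (2)·-0.600 - (4)·-0.925) / (7) = 1.557
Iteration 2:
  p = (-6 - (-4)·-0.925 - (-2)·1.557) / (10) = -0.659
  q = (-5 - (-4)·-0.659 - (3)·1.557) / (8) = -1.538
  r = (6 - (2)·-0.659 - (4)·-1.538) / (7) = 1.924
Change: (-0.059, -0.613, 0.367) → max |·| = 0.613

0.613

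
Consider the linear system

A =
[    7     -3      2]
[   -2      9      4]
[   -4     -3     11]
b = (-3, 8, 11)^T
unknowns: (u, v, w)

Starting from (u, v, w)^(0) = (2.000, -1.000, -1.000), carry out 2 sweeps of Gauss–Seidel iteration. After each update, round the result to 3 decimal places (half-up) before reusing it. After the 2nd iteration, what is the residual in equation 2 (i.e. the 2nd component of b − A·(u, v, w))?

0.453

Iteration 1:
  u = (-3 - (-3)·-1.000 - (2)·-1.000) / (7) = -0.571
  v = (8 - (-2)·-0.571 - (4)·-1.000) / (9) = 1.206
  w = (11 - (-4)·-0.571 - (-3)·1.206) / (11) = 1.121
Iteration 2:
  u = (-3 - (-3)·1.206 - (2)·1.121) / (7) = -0.232
  v = (8 - (-2)·-0.232 - (4)·1.121) / (9) = 0.339
  w = (11 - (-4)·-0.232 - (-3)·0.339) / (11) = 1.008
Residual b − A·x = (-2.375, 0.453, 0.001)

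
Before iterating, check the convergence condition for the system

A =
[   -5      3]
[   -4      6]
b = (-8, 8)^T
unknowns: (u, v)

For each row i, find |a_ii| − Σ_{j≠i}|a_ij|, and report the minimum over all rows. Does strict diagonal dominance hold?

2

row 1: |-5| − (3) = 2
row 2: |6| − (4) = 2
minimum over rows = 2 → strictly diagonally dominant (convergence guaranteed)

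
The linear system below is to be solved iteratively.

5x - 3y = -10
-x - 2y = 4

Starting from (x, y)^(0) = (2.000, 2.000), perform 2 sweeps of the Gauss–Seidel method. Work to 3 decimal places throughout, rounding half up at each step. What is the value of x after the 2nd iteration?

Iteration 1:
  x = (-10 - (-3)·2.000) / (5) = -0.800
  y = (4 - (-1)·-0.800) / (-2) = -1.600
Iteration 2:
  x = (-10 - (-3)·-1.600) / (5) = -2.960
  y = (4 - (-1)·-2.960) / (-2) = -0.520

-2.960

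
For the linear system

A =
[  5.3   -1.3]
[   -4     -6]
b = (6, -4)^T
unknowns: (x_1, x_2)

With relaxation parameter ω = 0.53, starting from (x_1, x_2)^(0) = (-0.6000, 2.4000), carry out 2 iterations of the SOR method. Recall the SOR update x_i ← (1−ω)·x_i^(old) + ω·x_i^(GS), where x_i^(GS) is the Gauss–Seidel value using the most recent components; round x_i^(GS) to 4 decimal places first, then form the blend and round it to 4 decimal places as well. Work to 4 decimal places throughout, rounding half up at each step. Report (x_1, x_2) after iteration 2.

(1.0597, 0.5705)

Iteration 1:
  x_1: GS value = (6 - (-1.3)·2.4000) / (5.3) = 1.7208;  x_1 ← (1−ω)·-0.6000 + ω·1.7208 = 0.6300
  x_2: GS value = (-4 - (-4)·0.6300) / (-6) = 0.2467;  x_2 ← (1−ω)·2.4000 + ω·0.2467 = 1.2588
Iteration 2:
  x_1: GS value = (6 - (-1.3)·1.2588) / (5.3) = 1.4408;  x_1 ← (1−ω)·0.6300 + ω·1.4408 = 1.0597
  x_2: GS value = (-4 - (-4)·1.0597) / (-6) = -0.0398;  x_2 ← (1−ω)·1.2588 + ω·-0.0398 = 0.5705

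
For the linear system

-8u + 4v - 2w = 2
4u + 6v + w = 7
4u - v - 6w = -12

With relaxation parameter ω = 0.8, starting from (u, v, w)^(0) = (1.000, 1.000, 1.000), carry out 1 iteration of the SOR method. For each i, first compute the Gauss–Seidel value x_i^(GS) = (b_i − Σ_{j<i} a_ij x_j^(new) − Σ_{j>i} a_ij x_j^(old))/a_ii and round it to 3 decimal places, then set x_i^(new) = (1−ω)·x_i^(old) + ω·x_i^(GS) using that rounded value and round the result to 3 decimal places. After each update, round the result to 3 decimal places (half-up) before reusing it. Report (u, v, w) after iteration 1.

Iteration 1:
  u: GS value = (2 - (4)·1.000 - (-2)·1.000) / (-8) = 0.000;  u ← (1−ω)·1.000 + ω·0.000 = 0.200
  v: GS value = (7 - (4)·0.200 - (1)·1.000) / (6) = 0.867;  v ← (1−ω)·1.000 + ω·0.867 = 0.894
  w: GS value = (-12 - (4)·0.200 - (-1)·0.894) / (-6) = 1.984;  w ← (1−ω)·1.000 + ω·1.984 = 1.787

(0.200, 0.894, 1.787)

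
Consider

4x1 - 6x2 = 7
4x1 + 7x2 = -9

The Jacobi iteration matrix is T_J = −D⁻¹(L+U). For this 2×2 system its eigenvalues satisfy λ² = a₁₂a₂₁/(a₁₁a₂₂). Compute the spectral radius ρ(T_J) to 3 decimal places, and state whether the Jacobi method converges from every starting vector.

a₁₂a₂₁/(a₁₁a₂₂) = (-6)·(4) / ((4)·(7)) = -0.857143
ρ = √|-0.857143| = √0.857143 = 0.926
ρ < 1, so Jacobi converges

0.926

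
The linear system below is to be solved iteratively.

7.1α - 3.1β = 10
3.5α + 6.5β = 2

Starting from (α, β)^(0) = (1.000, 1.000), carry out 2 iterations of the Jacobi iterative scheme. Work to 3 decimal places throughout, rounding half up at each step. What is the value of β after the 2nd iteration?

Iteration 1:
  α = (10 - (-3.1)·1.000) / (7.1) = 1.845
  β = (2 - (3.5)·1.000) / (6.5) = -0.231
Iteration 2:
  α = (10 - (-3.1)·-0.231) / (7.1) = 1.308
  β = (2 - (3.5)·1.845) / (6.5) = -0.686

-0.686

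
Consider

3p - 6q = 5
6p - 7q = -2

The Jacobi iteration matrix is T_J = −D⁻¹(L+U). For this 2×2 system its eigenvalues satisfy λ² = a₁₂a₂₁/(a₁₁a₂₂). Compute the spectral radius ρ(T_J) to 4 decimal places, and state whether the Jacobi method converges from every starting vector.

a₁₂a₂₁/(a₁₁a₂₂) = (-6)·(6) / ((3)·(-7)) = 1.714286
ρ = √|1.714286| = √1.714286 = 1.3093
ρ > 1, so Jacobi diverges

1.3093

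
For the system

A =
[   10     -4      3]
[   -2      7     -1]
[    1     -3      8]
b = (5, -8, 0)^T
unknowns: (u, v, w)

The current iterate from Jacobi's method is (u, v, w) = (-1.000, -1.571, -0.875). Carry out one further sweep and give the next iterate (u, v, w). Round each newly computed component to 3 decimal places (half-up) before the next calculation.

One sweep:
  u = (5 - (-4)·-1.571 - (3)·-0.875) / (10) = 0.134
  v = (-8 - (-2)·-1.000 - (-1)·-0.875) / (7) = -1.554
  w = (0 - (1)·-1.000 - (-3)·-1.571) / (8) = -0.464

(0.134, -1.554, -0.464)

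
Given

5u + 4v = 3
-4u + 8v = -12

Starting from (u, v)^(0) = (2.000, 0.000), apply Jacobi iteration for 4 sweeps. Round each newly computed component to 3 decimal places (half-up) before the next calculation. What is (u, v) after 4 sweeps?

Iteration 1:
  u = (3 - (4)·0.000) / (5) = 0.600
  v = (-12 - (-4)·2.000) / (8) = -0.500
Iteration 2:
  u = (3 - (4)·-0.500) / (5) = 1.000
  v = (-12 - (-4)·0.600) / (8) = -1.200
Iteration 3:
  u = (3 - (4)·-1.200) / (5) = 1.560
  v = (-12 - (-4)·1.000) / (8) = -1.000
Iteration 4:
  u = (3 - (4)·-1.000) / (5) = 1.400
  v = (-12 - (-4)·1.560) / (8) = -0.720

(1.400, -0.720)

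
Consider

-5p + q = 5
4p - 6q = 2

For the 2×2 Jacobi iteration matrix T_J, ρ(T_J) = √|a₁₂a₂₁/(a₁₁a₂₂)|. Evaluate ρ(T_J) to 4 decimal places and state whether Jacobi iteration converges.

a₁₂a₂₁/(a₁₁a₂₂) = (1)·(4) / ((-5)·(-6)) = 0.133333
ρ = √|0.133333| = √0.133333 = 0.3651
ρ < 1, so Jacobi converges

0.3651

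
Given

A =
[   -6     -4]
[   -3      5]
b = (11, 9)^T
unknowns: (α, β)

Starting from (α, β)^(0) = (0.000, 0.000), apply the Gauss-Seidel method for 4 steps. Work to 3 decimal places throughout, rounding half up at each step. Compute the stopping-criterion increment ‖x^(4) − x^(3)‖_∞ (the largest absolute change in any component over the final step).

0.075

Iteration 1:
  α = (11 - (-4)·0.000) / (-6) = -1.833
  β = (9 - (-3)·-1.833) / (5) = 0.700
Iteration 2:
  α = (11 - (-4)·0.700) / (-6) = -2.300
  β = (9 - (-3)·-2.300) / (5) = 0.420
Iteration 3:
  α = (11 - (-4)·0.420) / (-6) = -2.113
  β = (9 - (-3)·-2.113) / (5) = 0.532
Iteration 4:
  α = (11 - (-4)·0.532) / (-6) = -2.188
  β = (9 - (-3)·-2.188) / (5) = 0.487
Change: (-0.075, -0.045) → max |·| = 0.075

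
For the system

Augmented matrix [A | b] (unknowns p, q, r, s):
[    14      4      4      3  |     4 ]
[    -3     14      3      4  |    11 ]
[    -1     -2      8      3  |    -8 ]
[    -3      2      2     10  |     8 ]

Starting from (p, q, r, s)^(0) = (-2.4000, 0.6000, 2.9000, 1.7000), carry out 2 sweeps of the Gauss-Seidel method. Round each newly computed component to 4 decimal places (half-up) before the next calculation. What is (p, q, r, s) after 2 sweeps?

(0.7818, 1.0858, -0.9942, 1.0162)

Iteration 1:
  p = (4 - (4)·0.6000 - (4)·2.9000 - (3)·1.7000) / (14) = -1.0786
  q = (11 - (-3)·-1.0786 - (3)·2.9000 - (4)·1.7000) / (14) = -0.5526
  r = (-8 - (-1)·-1.0786 - (-2)·-0.5526 - (3)·1.7000) / (8) = -1.9105
  s = (8 - (-3)·-1.0786 - (2)·-0.5526 - (2)·-1.9105) / (10) = 0.9690
Iteration 2:
  p = (4 - (4)·-0.5526 - (4)·-1.9105 - (3)·0.9690) / (14) = 0.7818
  q = (11 - (-3)·0.7818 - (3)·-1.9105 - (4)·0.9690) / (14) = 1.0858
  r = (-8 - (-1)·0.7818 - (-2)·1.0858 - (3)·0.9690) / (8) = -0.9942
  s = (8 - (-3)·0.7818 - (2)·1.0858 - (2)·-0.9942) / (10) = 1.0162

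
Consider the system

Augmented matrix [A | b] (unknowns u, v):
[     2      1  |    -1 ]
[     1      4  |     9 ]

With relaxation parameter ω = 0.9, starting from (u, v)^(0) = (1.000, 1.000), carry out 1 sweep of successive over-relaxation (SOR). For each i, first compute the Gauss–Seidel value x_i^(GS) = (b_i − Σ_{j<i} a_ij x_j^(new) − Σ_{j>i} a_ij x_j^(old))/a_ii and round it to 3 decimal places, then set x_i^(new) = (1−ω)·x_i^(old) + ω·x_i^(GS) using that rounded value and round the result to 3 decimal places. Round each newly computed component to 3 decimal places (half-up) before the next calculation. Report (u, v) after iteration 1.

(-0.800, 2.305)

Iteration 1:
  u: GS value = (-1 - (1)·1.000) / (2) = -1.000;  u ← (1−ω)·1.000 + ω·-1.000 = -0.800
  v: GS value = (9 - (1)·-0.800) / (4) = 2.450;  v ← (1−ω)·1.000 + ω·2.450 = 2.305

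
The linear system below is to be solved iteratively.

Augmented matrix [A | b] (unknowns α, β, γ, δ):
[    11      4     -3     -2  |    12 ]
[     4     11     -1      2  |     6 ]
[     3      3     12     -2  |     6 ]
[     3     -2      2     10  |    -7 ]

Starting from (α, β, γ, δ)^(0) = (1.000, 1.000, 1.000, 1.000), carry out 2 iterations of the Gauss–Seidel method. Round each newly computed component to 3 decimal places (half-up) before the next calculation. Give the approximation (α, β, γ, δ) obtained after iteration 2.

(0.977, 0.428, -0.038, -0.900)

Iteration 1:
  α = (12 - (4)·1.000 - (-3)·1.000 - (-2)·1.000) / (11) = 1.182
  β = (6 - (4)·1.182 - (-1)·1.000 - (2)·1.000) / (11) = 0.025
  γ = (6 - (3)·1.182 - (3)·0.025 - (-2)·1.000) / (12) = 0.365
  δ = (-7 - (3)·1.182 - (-2)·0.025 - (2)·0.365) / (10) = -1.123
Iteration 2:
  α = (12 - (4)·0.025 - (-3)·0.365 - (-2)·-1.123) / (11) = 0.977
  β = (6 - (4)·0.977 - (-1)·0.365 - (2)·-1.123) / (11) = 0.428
  γ = (6 - (3)·0.977 - (3)·0.428 - (-2)·-1.123) / (12) = -0.038
  δ = (-7 - (3)·0.977 - (-2)·0.428 - (2)·-0.038) / (10) = -0.900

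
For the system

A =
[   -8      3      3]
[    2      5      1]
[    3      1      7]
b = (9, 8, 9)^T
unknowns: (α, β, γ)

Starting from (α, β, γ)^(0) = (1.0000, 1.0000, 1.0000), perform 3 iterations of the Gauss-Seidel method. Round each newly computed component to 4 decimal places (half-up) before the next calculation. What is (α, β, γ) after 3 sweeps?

(-0.1829, 1.4485, 1.1572)

Iteration 1:
  α = (9 - (3)·1.0000 - (3)·1.0000) / (-8) = -0.3750
  β = (8 - (2)·-0.3750 - (1)·1.0000) / (5) = 1.5500
  γ = (9 - (3)·-0.3750 - (1)·1.5500) / (7) = 1.2250
Iteration 2:
  α = (9 - (3)·1.5500 - (3)·1.2250) / (-8) = -0.0844
  β = (8 - (2)·-0.0844 - (1)·1.2250) / (5) = 1.3888
  γ = (9 - (3)·-0.0844 - (1)·1.3888) / (7) = 1.1235
Iteration 3:
  α = (9 - (3)·1.3888 - (3)·1.1235) / (-8) = -0.1829
  β = (8 - (2)·-0.1829 - (1)·1.1235) / (5) = 1.4485
  γ = (9 - (3)·-0.1829 - (1)·1.4485) / (7) = 1.1572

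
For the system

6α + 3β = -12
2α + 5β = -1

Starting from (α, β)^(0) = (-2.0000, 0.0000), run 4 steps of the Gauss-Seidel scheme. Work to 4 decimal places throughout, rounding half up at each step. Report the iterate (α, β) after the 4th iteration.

Iteration 1:
  α = (-12 - (3)·0.0000) / (6) = -2.0000
  β = (-1 - (2)·-2.0000) / (5) = 0.6000
Iteration 2:
  α = (-12 - (3)·0.6000) / (6) = -2.3000
  β = (-1 - (2)·-2.3000) / (5) = 0.7200
Iteration 3:
  α = (-12 - (3)·0.7200) / (6) = -2.3600
  β = (-1 - (2)·-2.3600) / (5) = 0.7440
Iteration 4:
  α = (-12 - (3)·0.7440) / (6) = -2.3720
  β = (-1 - (2)·-2.3720) / (5) = 0.7488

(-2.3720, 0.7488)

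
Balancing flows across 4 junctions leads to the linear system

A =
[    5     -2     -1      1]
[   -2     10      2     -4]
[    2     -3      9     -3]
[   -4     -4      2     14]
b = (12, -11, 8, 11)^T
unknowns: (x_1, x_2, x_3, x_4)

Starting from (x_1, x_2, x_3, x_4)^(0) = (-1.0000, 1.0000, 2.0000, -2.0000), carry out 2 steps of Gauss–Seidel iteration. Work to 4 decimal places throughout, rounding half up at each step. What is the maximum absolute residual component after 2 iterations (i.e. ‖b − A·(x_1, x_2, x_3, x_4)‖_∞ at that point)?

Iteration 1:
  x_1 = (12 - (-2)·1.0000 - (-1)·2.0000 - (1)·-2.0000) / (5) = 3.6000
  x_2 = (-11 - (-2)·3.6000 - (2)·2.0000 - (-4)·-2.0000) / (10) = -1.5800
  x_3 = (8 - (2)·3.6000 - (-3)·-1.5800 - (-3)·-2.0000) / (9) = -1.1044
  x_4 = (11 - (-4)·3.6000 - (-4)·-1.5800 - (2)·-1.1044) / (14) = 1.5206
Iteration 2:
  x_1 = (12 - (-2)·-1.5800 - (-1)·-1.1044 - (1)·1.5206) / (5) = 1.2430
  x_2 = (-11 - (-2)·1.2430 - (2)·-1.1044 - (-4)·1.5206) / (10) = -0.0223
  x_3 = (8 - (2)·1.2430 - (-3)·-0.0223 - (-3)·1.5206) / (9) = 1.1121
  x_4 = (11 - (-4)·1.2430 - (-4)·-0.0223 - (2)·1.1121) / (14) = 0.9756
Residual b − A·x = (5.8769, -6.6128, -1.6350, 0.0002); ∞-norm = 6.6128

6.6128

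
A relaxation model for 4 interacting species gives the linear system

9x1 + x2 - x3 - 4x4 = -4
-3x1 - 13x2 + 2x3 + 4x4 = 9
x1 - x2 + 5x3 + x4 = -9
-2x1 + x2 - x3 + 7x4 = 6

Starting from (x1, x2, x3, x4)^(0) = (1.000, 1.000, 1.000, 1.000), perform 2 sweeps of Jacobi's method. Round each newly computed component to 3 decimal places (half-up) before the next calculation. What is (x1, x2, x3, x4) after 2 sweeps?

Iteration 1:
  x1 = (-4 - (1)·1.000 - (-1)·1.000 - (-4)·1.000) / (9) = 0.000
  x2 = (9 - (-3)·1.000 - (2)·1.000 - (4)·1.000) / (-13) = -0.462
  x3 = (-9 - (1)·1.000 - (-1)·1.000 - (1)·1.000) / (5) = -2.000
  x4 = (6 - (-2)·1.000 - (1)·1.000 - (-1)·1.000) / (7) = 1.143
Iteration 2:
  x1 = (-4 - (1)·-0.462 - (-1)·-2.000 - (-4)·1.143) / (9) = -0.107
  x2 = (9 - (-3)·0.000 - (2)·-2.000 - (4)·1.143) / (-13) = -0.648
  x3 = (-9 - (1)·0.000 - (-1)·-0.462 - (1)·1.143) / (5) = -2.121
  x4 = (6 - (-2)·0.000 - (1)·-0.462 - (-1)·-2.000) / (7) = 0.637

(-0.107, -0.648, -2.121, 0.637)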